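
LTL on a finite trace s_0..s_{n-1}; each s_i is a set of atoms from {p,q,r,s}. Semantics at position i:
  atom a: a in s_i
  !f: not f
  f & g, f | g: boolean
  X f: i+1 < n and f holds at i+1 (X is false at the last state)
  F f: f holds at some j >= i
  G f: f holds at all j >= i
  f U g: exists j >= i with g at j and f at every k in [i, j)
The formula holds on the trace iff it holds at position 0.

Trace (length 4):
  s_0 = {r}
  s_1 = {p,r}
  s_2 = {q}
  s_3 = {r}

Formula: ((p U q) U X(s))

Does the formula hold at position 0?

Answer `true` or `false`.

s_0={r}: ((p U q) U X(s))=False (p U q)=False p=False q=False X(s)=False s=False
s_1={p,r}: ((p U q) U X(s))=False (p U q)=True p=True q=False X(s)=False s=False
s_2={q}: ((p U q) U X(s))=False (p U q)=True p=False q=True X(s)=False s=False
s_3={r}: ((p U q) U X(s))=False (p U q)=False p=False q=False X(s)=False s=False

Answer: false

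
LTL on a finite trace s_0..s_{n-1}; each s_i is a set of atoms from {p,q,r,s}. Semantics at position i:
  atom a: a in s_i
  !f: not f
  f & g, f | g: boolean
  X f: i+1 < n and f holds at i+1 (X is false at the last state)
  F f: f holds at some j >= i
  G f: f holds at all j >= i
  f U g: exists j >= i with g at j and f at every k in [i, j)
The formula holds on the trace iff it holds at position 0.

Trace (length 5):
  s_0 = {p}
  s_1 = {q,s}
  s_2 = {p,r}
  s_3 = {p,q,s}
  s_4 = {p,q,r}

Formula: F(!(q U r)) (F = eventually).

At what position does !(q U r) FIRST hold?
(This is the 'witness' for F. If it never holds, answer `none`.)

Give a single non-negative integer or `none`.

s_0={p}: !(q U r)=True (q U r)=False q=False r=False
s_1={q,s}: !(q U r)=False (q U r)=True q=True r=False
s_2={p,r}: !(q U r)=False (q U r)=True q=False r=True
s_3={p,q,s}: !(q U r)=False (q U r)=True q=True r=False
s_4={p,q,r}: !(q U r)=False (q U r)=True q=True r=True
F(!(q U r)) holds; first witness at position 0.

Answer: 0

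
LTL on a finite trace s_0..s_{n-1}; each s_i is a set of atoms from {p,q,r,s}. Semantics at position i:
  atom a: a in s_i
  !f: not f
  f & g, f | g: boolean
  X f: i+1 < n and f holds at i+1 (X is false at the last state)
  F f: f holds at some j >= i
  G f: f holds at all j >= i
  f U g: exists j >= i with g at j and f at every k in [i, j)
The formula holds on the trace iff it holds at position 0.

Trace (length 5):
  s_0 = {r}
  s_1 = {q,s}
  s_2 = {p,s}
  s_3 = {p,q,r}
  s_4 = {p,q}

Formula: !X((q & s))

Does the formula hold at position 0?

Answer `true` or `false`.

s_0={r}: !X((q & s))=False X((q & s))=True (q & s)=False q=False s=False
s_1={q,s}: !X((q & s))=True X((q & s))=False (q & s)=True q=True s=True
s_2={p,s}: !X((q & s))=True X((q & s))=False (q & s)=False q=False s=True
s_3={p,q,r}: !X((q & s))=True X((q & s))=False (q & s)=False q=True s=False
s_4={p,q}: !X((q & s))=True X((q & s))=False (q & s)=False q=True s=False

Answer: false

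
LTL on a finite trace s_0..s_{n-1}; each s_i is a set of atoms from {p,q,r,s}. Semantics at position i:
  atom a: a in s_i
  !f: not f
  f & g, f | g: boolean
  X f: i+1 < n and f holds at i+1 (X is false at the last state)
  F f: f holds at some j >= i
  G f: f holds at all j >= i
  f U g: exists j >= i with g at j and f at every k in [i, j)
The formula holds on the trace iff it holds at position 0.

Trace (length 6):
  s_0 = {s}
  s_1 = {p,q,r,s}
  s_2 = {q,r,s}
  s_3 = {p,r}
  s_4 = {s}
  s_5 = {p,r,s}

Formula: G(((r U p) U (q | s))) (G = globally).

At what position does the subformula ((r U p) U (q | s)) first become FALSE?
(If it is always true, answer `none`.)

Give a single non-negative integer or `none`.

s_0={s}: ((r U p) U (q | s))=True (r U p)=False r=False p=False (q | s)=True q=False s=True
s_1={p,q,r,s}: ((r U p) U (q | s))=True (r U p)=True r=True p=True (q | s)=True q=True s=True
s_2={q,r,s}: ((r U p) U (q | s))=True (r U p)=True r=True p=False (q | s)=True q=True s=True
s_3={p,r}: ((r U p) U (q | s))=True (r U p)=True r=True p=True (q | s)=False q=False s=False
s_4={s}: ((r U p) U (q | s))=True (r U p)=False r=False p=False (q | s)=True q=False s=True
s_5={p,r,s}: ((r U p) U (q | s))=True (r U p)=True r=True p=True (q | s)=True q=False s=True
G(((r U p) U (q | s))) holds globally = True
No violation — formula holds at every position.

Answer: none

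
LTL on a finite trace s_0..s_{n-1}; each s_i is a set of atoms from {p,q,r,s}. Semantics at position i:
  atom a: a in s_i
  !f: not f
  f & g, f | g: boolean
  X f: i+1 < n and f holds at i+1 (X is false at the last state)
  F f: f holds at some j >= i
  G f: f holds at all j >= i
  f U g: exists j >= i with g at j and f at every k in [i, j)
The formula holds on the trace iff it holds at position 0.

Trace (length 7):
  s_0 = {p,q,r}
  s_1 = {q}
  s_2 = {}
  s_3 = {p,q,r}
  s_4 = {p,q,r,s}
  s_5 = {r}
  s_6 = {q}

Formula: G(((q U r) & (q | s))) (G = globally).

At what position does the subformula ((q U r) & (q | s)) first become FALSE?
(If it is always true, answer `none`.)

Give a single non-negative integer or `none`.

s_0={p,q,r}: ((q U r) & (q | s))=True (q U r)=True q=True r=True (q | s)=True s=False
s_1={q}: ((q U r) & (q | s))=False (q U r)=False q=True r=False (q | s)=True s=False
s_2={}: ((q U r) & (q | s))=False (q U r)=False q=False r=False (q | s)=False s=False
s_3={p,q,r}: ((q U r) & (q | s))=True (q U r)=True q=True r=True (q | s)=True s=False
s_4={p,q,r,s}: ((q U r) & (q | s))=True (q U r)=True q=True r=True (q | s)=True s=True
s_5={r}: ((q U r) & (q | s))=False (q U r)=True q=False r=True (q | s)=False s=False
s_6={q}: ((q U r) & (q | s))=False (q U r)=False q=True r=False (q | s)=True s=False
G(((q U r) & (q | s))) holds globally = False
First violation at position 1.

Answer: 1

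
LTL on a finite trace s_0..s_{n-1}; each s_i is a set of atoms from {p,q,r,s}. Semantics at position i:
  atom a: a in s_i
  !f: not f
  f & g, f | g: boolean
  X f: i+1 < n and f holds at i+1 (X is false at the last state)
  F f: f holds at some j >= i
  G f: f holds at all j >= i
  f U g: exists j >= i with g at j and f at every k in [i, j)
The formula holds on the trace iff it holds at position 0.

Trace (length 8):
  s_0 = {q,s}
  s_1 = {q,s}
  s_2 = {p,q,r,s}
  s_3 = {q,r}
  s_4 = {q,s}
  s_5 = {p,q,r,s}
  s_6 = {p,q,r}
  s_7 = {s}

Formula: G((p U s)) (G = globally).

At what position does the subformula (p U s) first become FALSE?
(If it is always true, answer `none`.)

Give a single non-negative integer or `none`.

Answer: 3

Derivation:
s_0={q,s}: (p U s)=True p=False s=True
s_1={q,s}: (p U s)=True p=False s=True
s_2={p,q,r,s}: (p U s)=True p=True s=True
s_3={q,r}: (p U s)=False p=False s=False
s_4={q,s}: (p U s)=True p=False s=True
s_5={p,q,r,s}: (p U s)=True p=True s=True
s_6={p,q,r}: (p U s)=True p=True s=False
s_7={s}: (p U s)=True p=False s=True
G((p U s)) holds globally = False
First violation at position 3.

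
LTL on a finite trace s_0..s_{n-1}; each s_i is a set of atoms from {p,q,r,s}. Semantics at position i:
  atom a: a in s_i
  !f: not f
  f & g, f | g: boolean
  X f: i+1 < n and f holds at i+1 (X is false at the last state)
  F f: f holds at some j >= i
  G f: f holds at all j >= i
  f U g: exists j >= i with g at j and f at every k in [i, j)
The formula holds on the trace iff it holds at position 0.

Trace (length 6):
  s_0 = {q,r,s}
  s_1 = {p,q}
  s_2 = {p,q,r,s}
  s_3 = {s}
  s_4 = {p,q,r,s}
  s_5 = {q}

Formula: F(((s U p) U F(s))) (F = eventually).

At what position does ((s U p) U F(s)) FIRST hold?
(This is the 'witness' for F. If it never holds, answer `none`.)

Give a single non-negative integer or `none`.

s_0={q,r,s}: ((s U p) U F(s))=True (s U p)=True s=True p=False F(s)=True
s_1={p,q}: ((s U p) U F(s))=True (s U p)=True s=False p=True F(s)=True
s_2={p,q,r,s}: ((s U p) U F(s))=True (s U p)=True s=True p=True F(s)=True
s_3={s}: ((s U p) U F(s))=True (s U p)=True s=True p=False F(s)=True
s_4={p,q,r,s}: ((s U p) U F(s))=True (s U p)=True s=True p=True F(s)=True
s_5={q}: ((s U p) U F(s))=False (s U p)=False s=False p=False F(s)=False
F(((s U p) U F(s))) holds; first witness at position 0.

Answer: 0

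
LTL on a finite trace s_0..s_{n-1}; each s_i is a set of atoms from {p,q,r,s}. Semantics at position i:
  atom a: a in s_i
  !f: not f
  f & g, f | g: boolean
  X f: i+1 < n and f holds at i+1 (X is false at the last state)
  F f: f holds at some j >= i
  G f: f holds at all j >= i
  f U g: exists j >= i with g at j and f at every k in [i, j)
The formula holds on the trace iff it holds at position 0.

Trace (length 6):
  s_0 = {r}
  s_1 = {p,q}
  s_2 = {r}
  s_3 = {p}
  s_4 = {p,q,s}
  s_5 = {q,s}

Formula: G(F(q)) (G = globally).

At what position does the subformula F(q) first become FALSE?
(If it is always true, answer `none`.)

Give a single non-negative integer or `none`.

s_0={r}: F(q)=True q=False
s_1={p,q}: F(q)=True q=True
s_2={r}: F(q)=True q=False
s_3={p}: F(q)=True q=False
s_4={p,q,s}: F(q)=True q=True
s_5={q,s}: F(q)=True q=True
G(F(q)) holds globally = True
No violation — formula holds at every position.

Answer: none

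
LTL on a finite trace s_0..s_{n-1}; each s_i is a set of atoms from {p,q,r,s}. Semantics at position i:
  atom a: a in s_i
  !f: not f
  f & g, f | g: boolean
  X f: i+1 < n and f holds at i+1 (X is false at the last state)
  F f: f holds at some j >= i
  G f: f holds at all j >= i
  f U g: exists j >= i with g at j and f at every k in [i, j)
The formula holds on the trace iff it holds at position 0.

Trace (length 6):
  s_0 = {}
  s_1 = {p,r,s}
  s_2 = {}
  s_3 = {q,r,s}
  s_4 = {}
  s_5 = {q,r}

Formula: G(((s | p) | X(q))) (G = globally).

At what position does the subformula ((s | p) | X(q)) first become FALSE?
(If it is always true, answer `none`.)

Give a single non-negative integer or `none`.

Answer: 0

Derivation:
s_0={}: ((s | p) | X(q))=False (s | p)=False s=False p=False X(q)=False q=False
s_1={p,r,s}: ((s | p) | X(q))=True (s | p)=True s=True p=True X(q)=False q=False
s_2={}: ((s | p) | X(q))=True (s | p)=False s=False p=False X(q)=True q=False
s_3={q,r,s}: ((s | p) | X(q))=True (s | p)=True s=True p=False X(q)=False q=True
s_4={}: ((s | p) | X(q))=True (s | p)=False s=False p=False X(q)=True q=False
s_5={q,r}: ((s | p) | X(q))=False (s | p)=False s=False p=False X(q)=False q=True
G(((s | p) | X(q))) holds globally = False
First violation at position 0.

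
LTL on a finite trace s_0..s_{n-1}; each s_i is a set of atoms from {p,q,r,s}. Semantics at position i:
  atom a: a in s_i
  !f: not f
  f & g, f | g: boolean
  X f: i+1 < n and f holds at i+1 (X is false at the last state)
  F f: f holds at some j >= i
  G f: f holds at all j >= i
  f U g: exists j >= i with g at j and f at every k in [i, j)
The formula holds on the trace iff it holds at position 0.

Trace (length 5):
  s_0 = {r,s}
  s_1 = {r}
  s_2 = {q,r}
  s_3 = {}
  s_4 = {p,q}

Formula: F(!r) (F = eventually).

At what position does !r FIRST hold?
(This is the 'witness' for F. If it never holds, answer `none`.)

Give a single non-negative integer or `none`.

Answer: 3

Derivation:
s_0={r,s}: !r=False r=True
s_1={r}: !r=False r=True
s_2={q,r}: !r=False r=True
s_3={}: !r=True r=False
s_4={p,q}: !r=True r=False
F(!r) holds; first witness at position 3.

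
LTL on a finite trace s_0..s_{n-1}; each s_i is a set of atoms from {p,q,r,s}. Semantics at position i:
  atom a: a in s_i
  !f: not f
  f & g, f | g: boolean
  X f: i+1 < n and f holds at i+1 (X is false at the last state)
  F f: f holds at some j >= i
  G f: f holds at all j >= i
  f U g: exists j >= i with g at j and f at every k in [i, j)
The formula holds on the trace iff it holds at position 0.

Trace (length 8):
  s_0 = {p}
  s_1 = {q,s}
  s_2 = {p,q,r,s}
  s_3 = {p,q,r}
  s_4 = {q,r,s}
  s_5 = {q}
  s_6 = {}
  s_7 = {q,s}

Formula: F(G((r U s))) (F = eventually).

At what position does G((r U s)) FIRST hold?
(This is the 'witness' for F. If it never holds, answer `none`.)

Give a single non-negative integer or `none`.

s_0={p}: G((r U s))=False (r U s)=False r=False s=False
s_1={q,s}: G((r U s))=False (r U s)=True r=False s=True
s_2={p,q,r,s}: G((r U s))=False (r U s)=True r=True s=True
s_3={p,q,r}: G((r U s))=False (r U s)=True r=True s=False
s_4={q,r,s}: G((r U s))=False (r U s)=True r=True s=True
s_5={q}: G((r U s))=False (r U s)=False r=False s=False
s_6={}: G((r U s))=False (r U s)=False r=False s=False
s_7={q,s}: G((r U s))=True (r U s)=True r=False s=True
F(G((r U s))) holds; first witness at position 7.

Answer: 7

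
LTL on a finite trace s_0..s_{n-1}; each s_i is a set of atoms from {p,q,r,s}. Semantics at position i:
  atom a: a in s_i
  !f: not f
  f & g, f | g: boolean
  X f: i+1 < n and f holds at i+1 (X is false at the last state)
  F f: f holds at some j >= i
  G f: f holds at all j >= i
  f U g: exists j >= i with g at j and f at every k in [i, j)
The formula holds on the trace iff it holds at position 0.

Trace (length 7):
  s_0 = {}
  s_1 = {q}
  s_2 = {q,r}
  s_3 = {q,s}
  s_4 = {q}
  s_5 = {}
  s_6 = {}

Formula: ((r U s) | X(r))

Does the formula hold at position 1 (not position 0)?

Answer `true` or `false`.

s_0={}: ((r U s) | X(r))=False (r U s)=False r=False s=False X(r)=False
s_1={q}: ((r U s) | X(r))=True (r U s)=False r=False s=False X(r)=True
s_2={q,r}: ((r U s) | X(r))=True (r U s)=True r=True s=False X(r)=False
s_3={q,s}: ((r U s) | X(r))=True (r U s)=True r=False s=True X(r)=False
s_4={q}: ((r U s) | X(r))=False (r U s)=False r=False s=False X(r)=False
s_5={}: ((r U s) | X(r))=False (r U s)=False r=False s=False X(r)=False
s_6={}: ((r U s) | X(r))=False (r U s)=False r=False s=False X(r)=False
Evaluating at position 1: result = True

Answer: true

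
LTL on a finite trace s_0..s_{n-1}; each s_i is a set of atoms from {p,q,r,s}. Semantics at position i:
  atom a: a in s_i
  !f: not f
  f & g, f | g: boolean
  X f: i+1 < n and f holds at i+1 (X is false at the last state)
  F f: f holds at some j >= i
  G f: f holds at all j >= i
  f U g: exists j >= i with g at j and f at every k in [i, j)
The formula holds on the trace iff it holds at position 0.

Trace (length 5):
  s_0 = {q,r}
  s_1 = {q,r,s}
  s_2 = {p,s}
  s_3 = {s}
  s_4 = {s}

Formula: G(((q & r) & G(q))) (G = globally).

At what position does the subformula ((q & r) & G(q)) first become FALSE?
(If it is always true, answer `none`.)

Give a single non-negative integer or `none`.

Answer: 0

Derivation:
s_0={q,r}: ((q & r) & G(q))=False (q & r)=True q=True r=True G(q)=False
s_1={q,r,s}: ((q & r) & G(q))=False (q & r)=True q=True r=True G(q)=False
s_2={p,s}: ((q & r) & G(q))=False (q & r)=False q=False r=False G(q)=False
s_3={s}: ((q & r) & G(q))=False (q & r)=False q=False r=False G(q)=False
s_4={s}: ((q & r) & G(q))=False (q & r)=False q=False r=False G(q)=False
G(((q & r) & G(q))) holds globally = False
First violation at position 0.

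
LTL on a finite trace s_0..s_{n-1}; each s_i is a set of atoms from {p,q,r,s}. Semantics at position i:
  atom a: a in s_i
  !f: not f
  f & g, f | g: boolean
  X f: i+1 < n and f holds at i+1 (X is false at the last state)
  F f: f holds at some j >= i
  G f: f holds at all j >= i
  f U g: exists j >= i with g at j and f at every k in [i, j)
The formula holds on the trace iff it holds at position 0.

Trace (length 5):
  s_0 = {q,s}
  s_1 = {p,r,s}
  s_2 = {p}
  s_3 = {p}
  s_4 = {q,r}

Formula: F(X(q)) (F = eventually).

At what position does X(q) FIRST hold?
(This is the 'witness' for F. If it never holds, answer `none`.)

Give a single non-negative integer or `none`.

s_0={q,s}: X(q)=False q=True
s_1={p,r,s}: X(q)=False q=False
s_2={p}: X(q)=False q=False
s_3={p}: X(q)=True q=False
s_4={q,r}: X(q)=False q=True
F(X(q)) holds; first witness at position 3.

Answer: 3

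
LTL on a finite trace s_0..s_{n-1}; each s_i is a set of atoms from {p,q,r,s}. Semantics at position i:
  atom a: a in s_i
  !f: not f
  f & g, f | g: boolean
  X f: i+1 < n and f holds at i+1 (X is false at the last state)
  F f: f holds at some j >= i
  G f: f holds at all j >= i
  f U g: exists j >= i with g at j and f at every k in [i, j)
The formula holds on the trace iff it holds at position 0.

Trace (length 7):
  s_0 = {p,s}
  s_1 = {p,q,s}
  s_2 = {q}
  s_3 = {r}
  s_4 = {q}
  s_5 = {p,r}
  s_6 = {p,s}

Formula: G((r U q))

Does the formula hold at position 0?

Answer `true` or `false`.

Answer: false

Derivation:
s_0={p,s}: G((r U q))=False (r U q)=False r=False q=False
s_1={p,q,s}: G((r U q))=False (r U q)=True r=False q=True
s_2={q}: G((r U q))=False (r U q)=True r=False q=True
s_3={r}: G((r U q))=False (r U q)=True r=True q=False
s_4={q}: G((r U q))=False (r U q)=True r=False q=True
s_5={p,r}: G((r U q))=False (r U q)=False r=True q=False
s_6={p,s}: G((r U q))=False (r U q)=False r=False q=False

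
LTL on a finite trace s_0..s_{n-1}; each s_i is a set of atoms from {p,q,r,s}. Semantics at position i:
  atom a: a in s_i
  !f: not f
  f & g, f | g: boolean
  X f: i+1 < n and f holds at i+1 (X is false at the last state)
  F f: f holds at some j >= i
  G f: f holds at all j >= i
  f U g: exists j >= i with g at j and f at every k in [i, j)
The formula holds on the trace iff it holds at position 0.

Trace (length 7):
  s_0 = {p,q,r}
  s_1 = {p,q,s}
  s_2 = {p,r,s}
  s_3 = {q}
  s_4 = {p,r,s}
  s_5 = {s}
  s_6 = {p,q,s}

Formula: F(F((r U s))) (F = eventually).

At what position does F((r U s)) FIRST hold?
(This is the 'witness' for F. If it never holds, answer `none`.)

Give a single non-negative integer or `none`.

s_0={p,q,r}: F((r U s))=True (r U s)=True r=True s=False
s_1={p,q,s}: F((r U s))=True (r U s)=True r=False s=True
s_2={p,r,s}: F((r U s))=True (r U s)=True r=True s=True
s_3={q}: F((r U s))=True (r U s)=False r=False s=False
s_4={p,r,s}: F((r U s))=True (r U s)=True r=True s=True
s_5={s}: F((r U s))=True (r U s)=True r=False s=True
s_6={p,q,s}: F((r U s))=True (r U s)=True r=False s=True
F(F((r U s))) holds; first witness at position 0.

Answer: 0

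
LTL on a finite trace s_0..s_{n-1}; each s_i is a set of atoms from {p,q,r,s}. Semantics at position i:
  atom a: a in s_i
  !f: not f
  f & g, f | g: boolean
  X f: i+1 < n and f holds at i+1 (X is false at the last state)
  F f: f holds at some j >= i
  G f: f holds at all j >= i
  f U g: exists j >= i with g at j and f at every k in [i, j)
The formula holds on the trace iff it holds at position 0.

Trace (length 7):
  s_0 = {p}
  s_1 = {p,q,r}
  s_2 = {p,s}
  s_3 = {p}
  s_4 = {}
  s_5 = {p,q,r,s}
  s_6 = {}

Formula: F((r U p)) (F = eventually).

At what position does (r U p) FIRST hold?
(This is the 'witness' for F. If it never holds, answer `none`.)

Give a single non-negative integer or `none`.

s_0={p}: (r U p)=True r=False p=True
s_1={p,q,r}: (r U p)=True r=True p=True
s_2={p,s}: (r U p)=True r=False p=True
s_3={p}: (r U p)=True r=False p=True
s_4={}: (r U p)=False r=False p=False
s_5={p,q,r,s}: (r U p)=True r=True p=True
s_6={}: (r U p)=False r=False p=False
F((r U p)) holds; first witness at position 0.

Answer: 0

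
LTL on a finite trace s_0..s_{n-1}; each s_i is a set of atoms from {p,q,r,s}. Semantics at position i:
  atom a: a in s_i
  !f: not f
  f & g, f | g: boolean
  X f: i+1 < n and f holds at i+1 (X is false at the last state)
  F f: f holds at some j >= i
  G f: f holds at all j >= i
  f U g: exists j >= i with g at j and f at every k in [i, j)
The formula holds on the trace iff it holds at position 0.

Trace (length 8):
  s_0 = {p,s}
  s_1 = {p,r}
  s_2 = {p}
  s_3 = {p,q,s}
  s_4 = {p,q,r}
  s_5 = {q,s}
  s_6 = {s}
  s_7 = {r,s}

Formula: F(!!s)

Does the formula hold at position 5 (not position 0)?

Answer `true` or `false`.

s_0={p,s}: F(!!s)=True !!s=True !s=False s=True
s_1={p,r}: F(!!s)=True !!s=False !s=True s=False
s_2={p}: F(!!s)=True !!s=False !s=True s=False
s_3={p,q,s}: F(!!s)=True !!s=True !s=False s=True
s_4={p,q,r}: F(!!s)=True !!s=False !s=True s=False
s_5={q,s}: F(!!s)=True !!s=True !s=False s=True
s_6={s}: F(!!s)=True !!s=True !s=False s=True
s_7={r,s}: F(!!s)=True !!s=True !s=False s=True
Evaluating at position 5: result = True

Answer: true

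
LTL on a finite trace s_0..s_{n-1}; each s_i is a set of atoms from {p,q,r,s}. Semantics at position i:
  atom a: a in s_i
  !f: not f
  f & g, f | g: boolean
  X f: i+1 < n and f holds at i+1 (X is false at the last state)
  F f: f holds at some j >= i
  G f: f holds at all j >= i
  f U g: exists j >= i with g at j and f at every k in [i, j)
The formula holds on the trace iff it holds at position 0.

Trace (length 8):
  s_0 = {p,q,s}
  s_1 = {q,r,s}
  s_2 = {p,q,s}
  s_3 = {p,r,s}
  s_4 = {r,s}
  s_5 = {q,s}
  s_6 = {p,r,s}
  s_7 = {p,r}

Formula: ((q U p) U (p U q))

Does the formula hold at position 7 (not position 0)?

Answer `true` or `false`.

s_0={p,q,s}: ((q U p) U (p U q))=True (q U p)=True q=True p=True (p U q)=True
s_1={q,r,s}: ((q U p) U (p U q))=True (q U p)=True q=True p=False (p U q)=True
s_2={p,q,s}: ((q U p) U (p U q))=True (q U p)=True q=True p=True (p U q)=True
s_3={p,r,s}: ((q U p) U (p U q))=False (q U p)=True q=False p=True (p U q)=False
s_4={r,s}: ((q U p) U (p U q))=False (q U p)=False q=False p=False (p U q)=False
s_5={q,s}: ((q U p) U (p U q))=True (q U p)=True q=True p=False (p U q)=True
s_6={p,r,s}: ((q U p) U (p U q))=False (q U p)=True q=False p=True (p U q)=False
s_7={p,r}: ((q U p) U (p U q))=False (q U p)=True q=False p=True (p U q)=False
Evaluating at position 7: result = False

Answer: false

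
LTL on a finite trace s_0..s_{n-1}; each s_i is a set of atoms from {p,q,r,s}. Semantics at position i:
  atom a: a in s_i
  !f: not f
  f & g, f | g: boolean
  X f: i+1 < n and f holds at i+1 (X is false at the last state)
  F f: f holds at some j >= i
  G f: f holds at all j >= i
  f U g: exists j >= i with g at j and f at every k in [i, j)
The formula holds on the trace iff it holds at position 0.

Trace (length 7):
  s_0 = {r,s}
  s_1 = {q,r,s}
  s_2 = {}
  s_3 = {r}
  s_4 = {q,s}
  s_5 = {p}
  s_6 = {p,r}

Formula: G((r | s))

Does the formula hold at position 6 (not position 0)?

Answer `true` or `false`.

s_0={r,s}: G((r | s))=False (r | s)=True r=True s=True
s_1={q,r,s}: G((r | s))=False (r | s)=True r=True s=True
s_2={}: G((r | s))=False (r | s)=False r=False s=False
s_3={r}: G((r | s))=False (r | s)=True r=True s=False
s_4={q,s}: G((r | s))=False (r | s)=True r=False s=True
s_5={p}: G((r | s))=False (r | s)=False r=False s=False
s_6={p,r}: G((r | s))=True (r | s)=True r=True s=False
Evaluating at position 6: result = True

Answer: true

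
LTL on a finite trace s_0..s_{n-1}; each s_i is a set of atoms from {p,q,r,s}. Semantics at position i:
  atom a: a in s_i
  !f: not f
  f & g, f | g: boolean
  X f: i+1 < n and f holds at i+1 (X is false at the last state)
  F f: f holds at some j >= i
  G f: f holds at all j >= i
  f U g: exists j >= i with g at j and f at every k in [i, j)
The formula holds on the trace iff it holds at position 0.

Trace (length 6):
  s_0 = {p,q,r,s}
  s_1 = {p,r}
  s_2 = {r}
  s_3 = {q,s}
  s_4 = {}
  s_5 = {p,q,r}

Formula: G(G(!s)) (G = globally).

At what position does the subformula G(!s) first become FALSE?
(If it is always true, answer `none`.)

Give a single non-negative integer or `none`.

Answer: 0

Derivation:
s_0={p,q,r,s}: G(!s)=False !s=False s=True
s_1={p,r}: G(!s)=False !s=True s=False
s_2={r}: G(!s)=False !s=True s=False
s_3={q,s}: G(!s)=False !s=False s=True
s_4={}: G(!s)=True !s=True s=False
s_5={p,q,r}: G(!s)=True !s=True s=False
G(G(!s)) holds globally = False
First violation at position 0.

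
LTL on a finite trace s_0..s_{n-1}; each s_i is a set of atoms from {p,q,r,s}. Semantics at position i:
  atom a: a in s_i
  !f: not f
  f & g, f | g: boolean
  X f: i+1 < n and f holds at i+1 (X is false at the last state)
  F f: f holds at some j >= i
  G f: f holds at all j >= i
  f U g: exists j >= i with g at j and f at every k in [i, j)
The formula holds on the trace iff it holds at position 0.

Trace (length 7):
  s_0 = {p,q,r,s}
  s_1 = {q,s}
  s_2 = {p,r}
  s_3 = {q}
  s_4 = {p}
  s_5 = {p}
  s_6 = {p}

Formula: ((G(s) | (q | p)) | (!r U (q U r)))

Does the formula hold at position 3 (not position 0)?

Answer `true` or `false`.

s_0={p,q,r,s}: ((G(s) | (q | p)) | (!r U (q U r)))=True (G(s) | (q | p))=True G(s)=False s=True (q | p)=True q=True p=True (!r U (q U r))=True !r=False r=True (q U r)=True
s_1={q,s}: ((G(s) | (q | p)) | (!r U (q U r)))=True (G(s) | (q | p))=True G(s)=False s=True (q | p)=True q=True p=False (!r U (q U r))=True !r=True r=False (q U r)=True
s_2={p,r}: ((G(s) | (q | p)) | (!r U (q U r)))=True (G(s) | (q | p))=True G(s)=False s=False (q | p)=True q=False p=True (!r U (q U r))=True !r=False r=True (q U r)=True
s_3={q}: ((G(s) | (q | p)) | (!r U (q U r)))=True (G(s) | (q | p))=True G(s)=False s=False (q | p)=True q=True p=False (!r U (q U r))=False !r=True r=False (q U r)=False
s_4={p}: ((G(s) | (q | p)) | (!r U (q U r)))=True (G(s) | (q | p))=True G(s)=False s=False (q | p)=True q=False p=True (!r U (q U r))=False !r=True r=False (q U r)=False
s_5={p}: ((G(s) | (q | p)) | (!r U (q U r)))=True (G(s) | (q | p))=True G(s)=False s=False (q | p)=True q=False p=True (!r U (q U r))=False !r=True r=False (q U r)=False
s_6={p}: ((G(s) | (q | p)) | (!r U (q U r)))=True (G(s) | (q | p))=True G(s)=False s=False (q | p)=True q=False p=True (!r U (q U r))=False !r=True r=False (q U r)=False
Evaluating at position 3: result = True

Answer: true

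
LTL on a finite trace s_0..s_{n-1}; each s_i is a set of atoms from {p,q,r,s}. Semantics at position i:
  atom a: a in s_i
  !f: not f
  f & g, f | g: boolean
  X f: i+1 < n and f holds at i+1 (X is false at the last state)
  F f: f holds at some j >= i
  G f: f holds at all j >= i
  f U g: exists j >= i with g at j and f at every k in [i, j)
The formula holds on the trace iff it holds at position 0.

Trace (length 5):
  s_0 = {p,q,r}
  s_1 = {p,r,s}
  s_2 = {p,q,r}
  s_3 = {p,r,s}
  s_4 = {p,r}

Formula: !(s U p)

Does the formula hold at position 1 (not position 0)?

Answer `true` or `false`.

Answer: false

Derivation:
s_0={p,q,r}: !(s U p)=False (s U p)=True s=False p=True
s_1={p,r,s}: !(s U p)=False (s U p)=True s=True p=True
s_2={p,q,r}: !(s U p)=False (s U p)=True s=False p=True
s_3={p,r,s}: !(s U p)=False (s U p)=True s=True p=True
s_4={p,r}: !(s U p)=False (s U p)=True s=False p=True
Evaluating at position 1: result = False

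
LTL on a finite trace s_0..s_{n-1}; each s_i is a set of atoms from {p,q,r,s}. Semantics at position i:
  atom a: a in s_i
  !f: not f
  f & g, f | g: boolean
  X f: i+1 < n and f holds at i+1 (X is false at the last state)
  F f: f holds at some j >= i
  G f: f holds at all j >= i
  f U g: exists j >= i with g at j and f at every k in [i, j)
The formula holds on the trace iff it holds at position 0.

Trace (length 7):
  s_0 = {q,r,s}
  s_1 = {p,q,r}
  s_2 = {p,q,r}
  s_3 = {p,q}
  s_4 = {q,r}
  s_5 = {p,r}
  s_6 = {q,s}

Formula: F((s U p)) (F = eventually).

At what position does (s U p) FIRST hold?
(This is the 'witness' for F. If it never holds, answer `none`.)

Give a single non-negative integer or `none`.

Answer: 0

Derivation:
s_0={q,r,s}: (s U p)=True s=True p=False
s_1={p,q,r}: (s U p)=True s=False p=True
s_2={p,q,r}: (s U p)=True s=False p=True
s_3={p,q}: (s U p)=True s=False p=True
s_4={q,r}: (s U p)=False s=False p=False
s_5={p,r}: (s U p)=True s=False p=True
s_6={q,s}: (s U p)=False s=True p=False
F((s U p)) holds; first witness at position 0.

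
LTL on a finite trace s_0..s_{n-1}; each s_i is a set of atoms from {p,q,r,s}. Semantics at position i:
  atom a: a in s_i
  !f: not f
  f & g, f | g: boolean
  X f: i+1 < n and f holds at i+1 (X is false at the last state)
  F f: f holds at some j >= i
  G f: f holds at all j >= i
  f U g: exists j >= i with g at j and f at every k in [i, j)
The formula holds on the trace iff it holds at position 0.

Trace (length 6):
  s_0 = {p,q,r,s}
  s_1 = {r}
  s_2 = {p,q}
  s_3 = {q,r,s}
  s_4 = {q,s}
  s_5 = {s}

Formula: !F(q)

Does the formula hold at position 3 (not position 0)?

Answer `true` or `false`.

Answer: false

Derivation:
s_0={p,q,r,s}: !F(q)=False F(q)=True q=True
s_1={r}: !F(q)=False F(q)=True q=False
s_2={p,q}: !F(q)=False F(q)=True q=True
s_3={q,r,s}: !F(q)=False F(q)=True q=True
s_4={q,s}: !F(q)=False F(q)=True q=True
s_5={s}: !F(q)=True F(q)=False q=False
Evaluating at position 3: result = False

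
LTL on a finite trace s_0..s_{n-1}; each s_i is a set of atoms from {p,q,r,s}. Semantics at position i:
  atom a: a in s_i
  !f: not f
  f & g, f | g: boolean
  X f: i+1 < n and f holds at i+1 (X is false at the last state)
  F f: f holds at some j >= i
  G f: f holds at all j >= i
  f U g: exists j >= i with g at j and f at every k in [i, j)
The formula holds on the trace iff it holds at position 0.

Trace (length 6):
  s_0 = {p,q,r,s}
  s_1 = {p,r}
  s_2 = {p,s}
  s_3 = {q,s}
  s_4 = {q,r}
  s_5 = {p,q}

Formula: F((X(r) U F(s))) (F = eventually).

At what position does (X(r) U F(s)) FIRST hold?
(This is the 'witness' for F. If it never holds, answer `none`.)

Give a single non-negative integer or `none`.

s_0={p,q,r,s}: (X(r) U F(s))=True X(r)=True r=True F(s)=True s=True
s_1={p,r}: (X(r) U F(s))=True X(r)=False r=True F(s)=True s=False
s_2={p,s}: (X(r) U F(s))=True X(r)=False r=False F(s)=True s=True
s_3={q,s}: (X(r) U F(s))=True X(r)=True r=False F(s)=True s=True
s_4={q,r}: (X(r) U F(s))=False X(r)=False r=True F(s)=False s=False
s_5={p,q}: (X(r) U F(s))=False X(r)=False r=False F(s)=False s=False
F((X(r) U F(s))) holds; first witness at position 0.

Answer: 0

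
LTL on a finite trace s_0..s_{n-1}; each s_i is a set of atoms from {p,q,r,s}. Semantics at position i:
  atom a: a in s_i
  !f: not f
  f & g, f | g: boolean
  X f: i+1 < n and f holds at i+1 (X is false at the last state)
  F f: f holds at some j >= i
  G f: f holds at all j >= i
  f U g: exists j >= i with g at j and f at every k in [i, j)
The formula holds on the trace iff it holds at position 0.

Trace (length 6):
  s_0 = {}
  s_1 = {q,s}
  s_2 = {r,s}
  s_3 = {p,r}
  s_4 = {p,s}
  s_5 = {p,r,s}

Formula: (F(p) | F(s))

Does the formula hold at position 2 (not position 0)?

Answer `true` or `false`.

Answer: true

Derivation:
s_0={}: (F(p) | F(s))=True F(p)=True p=False F(s)=True s=False
s_1={q,s}: (F(p) | F(s))=True F(p)=True p=False F(s)=True s=True
s_2={r,s}: (F(p) | F(s))=True F(p)=True p=False F(s)=True s=True
s_3={p,r}: (F(p) | F(s))=True F(p)=True p=True F(s)=True s=False
s_4={p,s}: (F(p) | F(s))=True F(p)=True p=True F(s)=True s=True
s_5={p,r,s}: (F(p) | F(s))=True F(p)=True p=True F(s)=True s=True
Evaluating at position 2: result = True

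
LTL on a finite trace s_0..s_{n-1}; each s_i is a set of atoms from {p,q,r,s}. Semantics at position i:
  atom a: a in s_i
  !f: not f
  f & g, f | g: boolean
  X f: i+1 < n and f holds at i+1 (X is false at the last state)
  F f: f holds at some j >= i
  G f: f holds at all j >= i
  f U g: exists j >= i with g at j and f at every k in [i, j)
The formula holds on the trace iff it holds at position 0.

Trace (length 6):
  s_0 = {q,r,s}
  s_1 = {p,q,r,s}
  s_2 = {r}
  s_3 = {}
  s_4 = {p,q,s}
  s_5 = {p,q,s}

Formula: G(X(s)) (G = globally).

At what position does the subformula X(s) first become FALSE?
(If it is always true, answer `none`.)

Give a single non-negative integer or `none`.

s_0={q,r,s}: X(s)=True s=True
s_1={p,q,r,s}: X(s)=False s=True
s_2={r}: X(s)=False s=False
s_3={}: X(s)=True s=False
s_4={p,q,s}: X(s)=True s=True
s_5={p,q,s}: X(s)=False s=True
G(X(s)) holds globally = False
First violation at position 1.

Answer: 1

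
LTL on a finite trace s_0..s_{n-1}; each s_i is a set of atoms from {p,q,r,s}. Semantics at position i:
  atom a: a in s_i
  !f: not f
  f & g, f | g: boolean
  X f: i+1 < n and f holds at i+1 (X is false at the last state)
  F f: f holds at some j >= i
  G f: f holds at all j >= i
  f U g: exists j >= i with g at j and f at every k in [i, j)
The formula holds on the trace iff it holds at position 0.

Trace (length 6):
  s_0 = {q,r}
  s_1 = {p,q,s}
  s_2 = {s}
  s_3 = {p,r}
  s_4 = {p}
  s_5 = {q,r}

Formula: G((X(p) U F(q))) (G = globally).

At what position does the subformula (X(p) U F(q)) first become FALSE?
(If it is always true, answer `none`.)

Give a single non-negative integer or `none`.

s_0={q,r}: (X(p) U F(q))=True X(p)=True p=False F(q)=True q=True
s_1={p,q,s}: (X(p) U F(q))=True X(p)=False p=True F(q)=True q=True
s_2={s}: (X(p) U F(q))=True X(p)=True p=False F(q)=True q=False
s_3={p,r}: (X(p) U F(q))=True X(p)=True p=True F(q)=True q=False
s_4={p}: (X(p) U F(q))=True X(p)=False p=True F(q)=True q=False
s_5={q,r}: (X(p) U F(q))=True X(p)=False p=False F(q)=True q=True
G((X(p) U F(q))) holds globally = True
No violation — formula holds at every position.

Answer: none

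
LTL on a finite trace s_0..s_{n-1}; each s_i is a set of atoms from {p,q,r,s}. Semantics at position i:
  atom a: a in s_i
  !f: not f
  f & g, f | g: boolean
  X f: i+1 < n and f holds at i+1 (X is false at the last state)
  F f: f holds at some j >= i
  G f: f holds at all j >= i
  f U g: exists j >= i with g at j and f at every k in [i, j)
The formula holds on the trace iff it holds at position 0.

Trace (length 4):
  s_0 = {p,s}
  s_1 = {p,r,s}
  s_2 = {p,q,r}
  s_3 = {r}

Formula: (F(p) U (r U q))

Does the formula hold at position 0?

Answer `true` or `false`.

Answer: true

Derivation:
s_0={p,s}: (F(p) U (r U q))=True F(p)=True p=True (r U q)=False r=False q=False
s_1={p,r,s}: (F(p) U (r U q))=True F(p)=True p=True (r U q)=True r=True q=False
s_2={p,q,r}: (F(p) U (r U q))=True F(p)=True p=True (r U q)=True r=True q=True
s_3={r}: (F(p) U (r U q))=False F(p)=False p=False (r U q)=False r=True q=False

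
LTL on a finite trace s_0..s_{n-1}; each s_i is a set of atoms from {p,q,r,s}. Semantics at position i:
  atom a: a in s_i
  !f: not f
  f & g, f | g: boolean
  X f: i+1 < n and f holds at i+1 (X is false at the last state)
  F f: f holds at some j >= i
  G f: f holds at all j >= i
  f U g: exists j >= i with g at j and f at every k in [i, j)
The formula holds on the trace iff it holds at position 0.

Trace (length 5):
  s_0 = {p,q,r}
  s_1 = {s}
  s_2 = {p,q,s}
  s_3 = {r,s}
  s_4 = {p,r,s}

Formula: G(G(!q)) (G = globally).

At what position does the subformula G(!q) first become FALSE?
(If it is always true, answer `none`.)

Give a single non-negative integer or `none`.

Answer: 0

Derivation:
s_0={p,q,r}: G(!q)=False !q=False q=True
s_1={s}: G(!q)=False !q=True q=False
s_2={p,q,s}: G(!q)=False !q=False q=True
s_3={r,s}: G(!q)=True !q=True q=False
s_4={p,r,s}: G(!q)=True !q=True q=False
G(G(!q)) holds globally = False
First violation at position 0.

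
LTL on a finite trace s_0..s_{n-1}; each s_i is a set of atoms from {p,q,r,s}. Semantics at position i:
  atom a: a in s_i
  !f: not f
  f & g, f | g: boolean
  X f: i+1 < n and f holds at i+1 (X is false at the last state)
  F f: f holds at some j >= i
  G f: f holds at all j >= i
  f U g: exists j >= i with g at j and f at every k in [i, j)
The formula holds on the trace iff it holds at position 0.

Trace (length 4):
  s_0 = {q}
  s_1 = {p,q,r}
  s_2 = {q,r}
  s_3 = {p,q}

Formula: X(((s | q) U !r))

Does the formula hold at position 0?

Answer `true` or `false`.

Answer: true

Derivation:
s_0={q}: X(((s | q) U !r))=True ((s | q) U !r)=True (s | q)=True s=False q=True !r=True r=False
s_1={p,q,r}: X(((s | q) U !r))=True ((s | q) U !r)=True (s | q)=True s=False q=True !r=False r=True
s_2={q,r}: X(((s | q) U !r))=True ((s | q) U !r)=True (s | q)=True s=False q=True !r=False r=True
s_3={p,q}: X(((s | q) U !r))=False ((s | q) U !r)=True (s | q)=True s=False q=True !r=True r=False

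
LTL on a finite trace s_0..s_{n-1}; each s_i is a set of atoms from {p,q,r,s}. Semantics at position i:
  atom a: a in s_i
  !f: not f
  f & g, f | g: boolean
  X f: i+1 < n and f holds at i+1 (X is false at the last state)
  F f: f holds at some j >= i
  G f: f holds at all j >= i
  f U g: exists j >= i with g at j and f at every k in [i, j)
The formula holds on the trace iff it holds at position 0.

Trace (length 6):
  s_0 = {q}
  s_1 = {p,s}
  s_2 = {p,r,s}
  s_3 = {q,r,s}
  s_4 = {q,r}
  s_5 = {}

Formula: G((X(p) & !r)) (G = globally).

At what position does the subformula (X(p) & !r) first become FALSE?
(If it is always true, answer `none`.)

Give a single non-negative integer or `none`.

s_0={q}: (X(p) & !r)=True X(p)=True p=False !r=True r=False
s_1={p,s}: (X(p) & !r)=True X(p)=True p=True !r=True r=False
s_2={p,r,s}: (X(p) & !r)=False X(p)=False p=True !r=False r=True
s_3={q,r,s}: (X(p) & !r)=False X(p)=False p=False !r=False r=True
s_4={q,r}: (X(p) & !r)=False X(p)=False p=False !r=False r=True
s_5={}: (X(p) & !r)=False X(p)=False p=False !r=True r=False
G((X(p) & !r)) holds globally = False
First violation at position 2.

Answer: 2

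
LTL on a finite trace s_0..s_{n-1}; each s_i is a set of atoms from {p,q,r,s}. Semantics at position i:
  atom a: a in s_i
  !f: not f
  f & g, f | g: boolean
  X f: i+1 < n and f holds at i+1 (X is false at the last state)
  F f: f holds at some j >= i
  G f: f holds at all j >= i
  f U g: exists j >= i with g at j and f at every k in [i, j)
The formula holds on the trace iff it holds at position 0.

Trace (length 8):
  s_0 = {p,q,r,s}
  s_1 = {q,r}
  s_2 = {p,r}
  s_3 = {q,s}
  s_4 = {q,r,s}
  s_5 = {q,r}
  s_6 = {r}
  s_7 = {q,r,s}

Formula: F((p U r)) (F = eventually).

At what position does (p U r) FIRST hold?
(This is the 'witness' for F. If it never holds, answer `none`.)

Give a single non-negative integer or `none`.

s_0={p,q,r,s}: (p U r)=True p=True r=True
s_1={q,r}: (p U r)=True p=False r=True
s_2={p,r}: (p U r)=True p=True r=True
s_3={q,s}: (p U r)=False p=False r=False
s_4={q,r,s}: (p U r)=True p=False r=True
s_5={q,r}: (p U r)=True p=False r=True
s_6={r}: (p U r)=True p=False r=True
s_7={q,r,s}: (p U r)=True p=False r=True
F((p U r)) holds; first witness at position 0.

Answer: 0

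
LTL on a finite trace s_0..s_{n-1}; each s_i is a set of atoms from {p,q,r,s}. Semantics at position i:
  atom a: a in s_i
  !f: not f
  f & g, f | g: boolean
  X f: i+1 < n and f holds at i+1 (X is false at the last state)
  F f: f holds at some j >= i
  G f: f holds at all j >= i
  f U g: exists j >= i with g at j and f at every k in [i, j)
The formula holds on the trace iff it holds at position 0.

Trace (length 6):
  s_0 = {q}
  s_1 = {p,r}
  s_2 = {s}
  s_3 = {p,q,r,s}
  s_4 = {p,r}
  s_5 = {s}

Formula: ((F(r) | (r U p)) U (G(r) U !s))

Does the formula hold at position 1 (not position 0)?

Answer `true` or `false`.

Answer: true

Derivation:
s_0={q}: ((F(r) | (r U p)) U (G(r) U !s))=True (F(r) | (r U p))=True F(r)=True r=False (r U p)=False p=False (G(r) U !s)=True G(r)=False !s=True s=False
s_1={p,r}: ((F(r) | (r U p)) U (G(r) U !s))=True (F(r) | (r U p))=True F(r)=True r=True (r U p)=True p=True (G(r) U !s)=True G(r)=False !s=True s=False
s_2={s}: ((F(r) | (r U p)) U (G(r) U !s))=True (F(r) | (r U p))=True F(r)=True r=False (r U p)=False p=False (G(r) U !s)=False G(r)=False !s=False s=True
s_3={p,q,r,s}: ((F(r) | (r U p)) U (G(r) U !s))=True (F(r) | (r U p))=True F(r)=True r=True (r U p)=True p=True (G(r) U !s)=False G(r)=False !s=False s=True
s_4={p,r}: ((F(r) | (r U p)) U (G(r) U !s))=True (F(r) | (r U p))=True F(r)=True r=True (r U p)=True p=True (G(r) U !s)=True G(r)=False !s=True s=False
s_5={s}: ((F(r) | (r U p)) U (G(r) U !s))=False (F(r) | (r U p))=False F(r)=False r=False (r U p)=False p=False (G(r) U !s)=False G(r)=False !s=False s=True
Evaluating at position 1: result = True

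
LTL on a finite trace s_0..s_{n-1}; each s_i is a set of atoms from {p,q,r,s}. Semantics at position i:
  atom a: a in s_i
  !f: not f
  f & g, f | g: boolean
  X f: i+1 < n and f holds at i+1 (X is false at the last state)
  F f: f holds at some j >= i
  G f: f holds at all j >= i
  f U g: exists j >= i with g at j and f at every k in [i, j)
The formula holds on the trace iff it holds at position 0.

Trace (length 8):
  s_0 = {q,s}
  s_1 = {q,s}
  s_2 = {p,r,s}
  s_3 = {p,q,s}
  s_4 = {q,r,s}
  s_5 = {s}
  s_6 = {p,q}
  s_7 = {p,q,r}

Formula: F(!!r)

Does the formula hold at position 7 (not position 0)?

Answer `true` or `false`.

s_0={q,s}: F(!!r)=True !!r=False !r=True r=False
s_1={q,s}: F(!!r)=True !!r=False !r=True r=False
s_2={p,r,s}: F(!!r)=True !!r=True !r=False r=True
s_3={p,q,s}: F(!!r)=True !!r=False !r=True r=False
s_4={q,r,s}: F(!!r)=True !!r=True !r=False r=True
s_5={s}: F(!!r)=True !!r=False !r=True r=False
s_6={p,q}: F(!!r)=True !!r=False !r=True r=False
s_7={p,q,r}: F(!!r)=True !!r=True !r=False r=True
Evaluating at position 7: result = True

Answer: true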